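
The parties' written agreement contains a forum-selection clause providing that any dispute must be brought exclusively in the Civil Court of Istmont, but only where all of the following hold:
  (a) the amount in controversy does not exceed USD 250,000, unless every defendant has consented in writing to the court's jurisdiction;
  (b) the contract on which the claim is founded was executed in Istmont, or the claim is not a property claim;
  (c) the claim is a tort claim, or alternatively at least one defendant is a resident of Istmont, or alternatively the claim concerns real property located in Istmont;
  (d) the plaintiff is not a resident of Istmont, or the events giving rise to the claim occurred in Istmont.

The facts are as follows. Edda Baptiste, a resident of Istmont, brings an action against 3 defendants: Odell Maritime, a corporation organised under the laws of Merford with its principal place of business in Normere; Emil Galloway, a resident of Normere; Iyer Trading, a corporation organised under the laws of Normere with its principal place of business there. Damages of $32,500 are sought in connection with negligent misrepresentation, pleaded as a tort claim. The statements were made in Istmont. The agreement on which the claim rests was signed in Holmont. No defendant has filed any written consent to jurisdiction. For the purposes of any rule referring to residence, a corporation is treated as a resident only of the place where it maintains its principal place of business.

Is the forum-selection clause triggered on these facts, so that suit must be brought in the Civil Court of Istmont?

Yes

The Civil Court of Istmont:
  (a) The amount in controversy is 32,500 dollars, within the $250,000 ceiling. Condition met.
  (b) The claim is a tort claim, not a property claim — that alternative is enough. Condition met.
  (c) The claim is a tort claim — that alternative is enough. Condition met.
  (d) The operative events occurred in Istmont — that alternative is enough. Satisfied.
  → Forum clause is triggered.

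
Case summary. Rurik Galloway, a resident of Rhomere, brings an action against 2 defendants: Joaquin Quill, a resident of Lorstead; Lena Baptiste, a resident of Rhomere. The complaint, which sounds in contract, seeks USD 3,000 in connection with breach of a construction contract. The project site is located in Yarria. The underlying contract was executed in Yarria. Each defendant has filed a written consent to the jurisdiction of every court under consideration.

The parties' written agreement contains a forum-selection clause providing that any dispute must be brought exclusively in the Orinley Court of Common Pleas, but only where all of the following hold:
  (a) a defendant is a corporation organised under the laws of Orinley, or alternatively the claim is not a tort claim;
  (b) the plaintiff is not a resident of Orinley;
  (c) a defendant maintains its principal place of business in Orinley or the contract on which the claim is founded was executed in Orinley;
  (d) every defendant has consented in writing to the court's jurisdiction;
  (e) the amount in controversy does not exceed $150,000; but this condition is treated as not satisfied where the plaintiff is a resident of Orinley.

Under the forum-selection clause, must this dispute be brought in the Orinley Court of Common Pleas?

The Orinley Court of Common Pleas:
  (a) The claim is a contract claim, not a tort claim, so one alternative holds. Met.
  (b) The plaintiff resides in Rhomere, which is not Orinley. Satisfied.
  (c) No defendant is a corporation; the contract was executed in Yarria, not Orinley — no alternative holds. Not satisfied.
  (d) Every defendant has filed written consent. Satisfied.
  (e) The amount in controversy is 3,000 dollars, within the $150,000 ceiling. The carve-out does not apply: the plaintiff resides in Rhomere, not Orinley. Condition met.
  → The clause does not apply.

No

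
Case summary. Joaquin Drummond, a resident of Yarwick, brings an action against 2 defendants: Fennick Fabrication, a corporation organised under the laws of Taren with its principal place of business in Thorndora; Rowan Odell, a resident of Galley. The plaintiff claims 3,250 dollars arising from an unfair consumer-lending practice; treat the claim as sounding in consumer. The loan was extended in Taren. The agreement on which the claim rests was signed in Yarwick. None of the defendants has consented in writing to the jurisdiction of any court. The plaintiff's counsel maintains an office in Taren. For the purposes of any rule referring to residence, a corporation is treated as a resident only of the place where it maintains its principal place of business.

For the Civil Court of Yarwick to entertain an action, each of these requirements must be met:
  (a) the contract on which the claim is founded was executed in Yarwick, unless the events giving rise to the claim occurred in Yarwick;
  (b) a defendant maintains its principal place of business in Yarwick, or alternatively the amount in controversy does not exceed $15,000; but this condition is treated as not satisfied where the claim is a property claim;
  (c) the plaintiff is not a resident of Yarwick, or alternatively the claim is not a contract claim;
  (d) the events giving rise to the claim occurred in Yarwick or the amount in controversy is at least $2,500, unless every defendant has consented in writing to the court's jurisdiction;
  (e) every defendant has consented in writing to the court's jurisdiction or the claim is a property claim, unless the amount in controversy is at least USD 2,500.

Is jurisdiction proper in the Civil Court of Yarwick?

The Civil Court of Yarwick:
  (a) The contract was executed in Yarwick. Met.
  (b) The amount in controversy is $3,250, within the $15,000 ceiling, so one alternative holds. The exception is not triggered, since the claim is a consumer claim, not a property claim. Satisfied.
  (c) The claim is a consumer claim, not a contract claim, so this disjunct is met. Met.
  (d) The amount in controversy is $3,250, which meets the 2,500 dollars floor, which satisfies one of the alternatives. Met.
  (e) No such written consent has been filed; the claim is a consumer claim, not a property claim — no alternative holds. The proviso rescues it, though: the amount in controversy is $3,250, which meets the 2,500 dollars floor. Satisfied.
  → All conditions met; jurisdiction exists.

Yes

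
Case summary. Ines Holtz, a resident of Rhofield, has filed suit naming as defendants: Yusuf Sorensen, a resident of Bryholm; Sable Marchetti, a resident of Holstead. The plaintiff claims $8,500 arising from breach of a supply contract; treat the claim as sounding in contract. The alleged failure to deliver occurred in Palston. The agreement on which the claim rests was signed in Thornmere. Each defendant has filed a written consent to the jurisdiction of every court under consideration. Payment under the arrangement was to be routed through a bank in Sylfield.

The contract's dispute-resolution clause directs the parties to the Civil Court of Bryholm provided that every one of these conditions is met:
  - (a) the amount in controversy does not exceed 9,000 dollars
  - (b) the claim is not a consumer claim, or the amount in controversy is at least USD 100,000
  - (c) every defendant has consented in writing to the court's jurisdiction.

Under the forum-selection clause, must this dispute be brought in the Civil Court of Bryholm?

Yes

The Civil Court of Bryholm:
  (a) The amount in controversy is 8,500 dollars, within the USD 9,000 ceiling. Met.
  (b) The claim is a contract claim, not a consumer claim — that alternative is enough. Satisfied.
  (c) Every defendant has filed written consent. Satisfied.
  → Forum clause is triggered.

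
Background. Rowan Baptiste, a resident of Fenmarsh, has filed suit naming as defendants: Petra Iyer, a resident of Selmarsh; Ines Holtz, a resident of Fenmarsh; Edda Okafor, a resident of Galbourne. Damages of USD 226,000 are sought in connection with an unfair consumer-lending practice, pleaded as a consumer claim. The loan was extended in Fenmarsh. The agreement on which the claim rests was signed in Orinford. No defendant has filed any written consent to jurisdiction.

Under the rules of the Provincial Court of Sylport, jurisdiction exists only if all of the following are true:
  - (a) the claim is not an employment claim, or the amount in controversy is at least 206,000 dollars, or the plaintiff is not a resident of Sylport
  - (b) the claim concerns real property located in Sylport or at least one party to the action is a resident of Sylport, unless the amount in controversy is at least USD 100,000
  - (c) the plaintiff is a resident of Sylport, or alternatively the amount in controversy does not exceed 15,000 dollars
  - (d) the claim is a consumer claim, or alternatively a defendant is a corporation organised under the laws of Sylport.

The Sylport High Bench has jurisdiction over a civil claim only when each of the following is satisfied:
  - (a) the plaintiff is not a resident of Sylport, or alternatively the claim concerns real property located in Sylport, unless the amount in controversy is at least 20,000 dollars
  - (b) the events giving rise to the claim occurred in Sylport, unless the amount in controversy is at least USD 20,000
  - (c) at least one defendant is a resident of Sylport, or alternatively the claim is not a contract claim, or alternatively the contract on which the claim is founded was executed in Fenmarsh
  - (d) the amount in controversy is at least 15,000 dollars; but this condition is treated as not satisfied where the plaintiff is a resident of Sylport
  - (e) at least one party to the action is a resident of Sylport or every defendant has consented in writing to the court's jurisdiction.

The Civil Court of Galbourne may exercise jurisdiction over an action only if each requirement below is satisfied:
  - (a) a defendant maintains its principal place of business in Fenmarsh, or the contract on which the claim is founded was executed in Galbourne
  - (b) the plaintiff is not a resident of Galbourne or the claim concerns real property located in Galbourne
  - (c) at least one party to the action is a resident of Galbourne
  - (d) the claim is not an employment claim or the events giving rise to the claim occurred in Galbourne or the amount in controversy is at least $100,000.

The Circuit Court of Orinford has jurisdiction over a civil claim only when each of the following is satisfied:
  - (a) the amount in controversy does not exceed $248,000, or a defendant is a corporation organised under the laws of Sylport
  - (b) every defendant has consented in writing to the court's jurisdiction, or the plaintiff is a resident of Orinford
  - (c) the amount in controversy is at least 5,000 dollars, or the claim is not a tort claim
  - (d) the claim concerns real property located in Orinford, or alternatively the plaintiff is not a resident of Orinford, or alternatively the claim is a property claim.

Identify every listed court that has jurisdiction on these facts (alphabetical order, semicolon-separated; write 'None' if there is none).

The Provincial Court of Sylport:
  (a) The claim is a consumer claim, not an employment claim, so this disjunct is met. Condition met.
  (b) The claim does not concern real property; no party resides in Sylport — none of the alternatives is met. But the amount in controversy is USD 226,000, which meets the $100,000 floor, and the 'unless' clause therefore excuses the requirement. Met.
  (c) The plaintiff resides in Fenmarsh, not Sylport; the amount in controversy is USD 226,000, above the $15,000 ceiling — every alternative fails. Not met.
  (d) The claim is a consumer claim, which satisfies one of the alternatives. Met.
  → Not every requirement is met — no jurisdiction.
The Sylport High Bench:
  (a) The plaintiff resides in Fenmarsh, which is not Sylport — that alternative is enough. Satisfied.
  (b) The operative events occurred in Fenmarsh, not Sylport. The proviso rescues it, though: the amount in controversy is $226,000, which meets the USD 20,000 floor. Met.
  (c) The claim is a consumer claim, not a contract claim, so one alternative holds. Satisfied.
  (d) The amount in controversy is 226,000 dollars, which meets the 15,000 dollars floor. The exception is not triggered, since the plaintiff resides in Fenmarsh, not Sylport. Met.
  (e) No party resides in Sylport; no such written consent has been filed — none of the alternatives is met. Not met.
  → The court lacks jurisdiction.
The Civil Court of Galbourne:
  (a) No defendant is a corporation; the contract was executed in Orinford, not Galbourne — none of the alternatives is met. Fails.
  (b) The plaintiff resides in Fenmarsh, which is not Galbourne, which satisfies one of the alternatives. Met.
  (c) Edda Okafor resides in Galbourne. Condition met.
  (d) The claim is a consumer claim, not an employment claim, so one alternative holds. Met.
  → The court lacks jurisdiction.
The Circuit Court of Orinford:
  (a) The amount in controversy is $226,000, within the $248,000 ceiling, which satisfies one of the alternatives. Met.
  (b) No such written consent has been filed; the plaintiff resides in Fenmarsh, not Orinford — every alternative fails. Condition not met.
  (c) The amount in controversy is $226,000, which meets the $5,000 floor, so one alternative holds. Condition met.
  (d) The plaintiff resides in Fenmarsh, which is not Orinford — that alternative is enough. Condition met.
  → No jurisdiction.

None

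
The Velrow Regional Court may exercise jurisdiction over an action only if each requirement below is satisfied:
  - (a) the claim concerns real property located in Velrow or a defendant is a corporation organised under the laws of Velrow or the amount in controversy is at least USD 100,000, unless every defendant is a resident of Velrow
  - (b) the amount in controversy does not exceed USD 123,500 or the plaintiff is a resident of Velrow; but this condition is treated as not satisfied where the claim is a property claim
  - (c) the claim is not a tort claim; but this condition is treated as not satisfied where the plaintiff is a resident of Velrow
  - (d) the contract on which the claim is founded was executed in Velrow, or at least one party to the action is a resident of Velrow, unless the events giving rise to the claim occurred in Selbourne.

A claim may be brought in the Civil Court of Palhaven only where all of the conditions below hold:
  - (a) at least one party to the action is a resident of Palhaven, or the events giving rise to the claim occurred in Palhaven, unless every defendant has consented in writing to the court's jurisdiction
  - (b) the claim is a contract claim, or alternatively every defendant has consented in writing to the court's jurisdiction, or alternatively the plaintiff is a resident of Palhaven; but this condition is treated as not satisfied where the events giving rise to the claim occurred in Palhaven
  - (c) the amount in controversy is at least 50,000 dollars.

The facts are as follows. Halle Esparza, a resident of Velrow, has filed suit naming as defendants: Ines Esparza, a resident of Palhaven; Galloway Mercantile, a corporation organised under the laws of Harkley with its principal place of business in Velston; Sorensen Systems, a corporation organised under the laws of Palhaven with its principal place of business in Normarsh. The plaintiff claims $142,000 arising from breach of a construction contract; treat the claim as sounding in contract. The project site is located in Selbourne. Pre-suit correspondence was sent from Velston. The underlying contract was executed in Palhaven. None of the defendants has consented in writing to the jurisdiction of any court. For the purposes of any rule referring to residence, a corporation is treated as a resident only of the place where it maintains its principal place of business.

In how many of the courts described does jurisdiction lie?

1

The Velrow Regional Court:
  (a) The amount in controversy is USD 142,000, which meets the $100,000 floor, so one alternative holds. Satisfied.
  (b) The plaintiff resides in Velrow, so this disjunct is met. The exception is not triggered, since the claim is a contract claim, not a property claim. Met.
  (c) The claim is a contract claim, not a tort claim. However, the plaintiff resides in Velrow, which falls within the stated exception and so defeats the condition. Not satisfied.
  (d) Halle Esparza resides in Velrow, so this disjunct is met. Condition met.
  → The court lacks jurisdiction.
The Civil Court of Palhaven:
  (a) Ines Esparza resides in Palhaven, which satisfies one of the alternatives. Satisfied.
  (b) The claim is a contract claim, so this disjunct is met. And the carve-out is inapplicable — the operative events occurred in Selbourne, not Palhaven. Met.
  (c) The amount in controversy is 142,000 dollars, which meets the $50,000 floor. Condition met.
  → Every requirement is satisfied — jurisdiction.
Courts with jurisdiction: the Civil Court of Palhaven — 1 in total.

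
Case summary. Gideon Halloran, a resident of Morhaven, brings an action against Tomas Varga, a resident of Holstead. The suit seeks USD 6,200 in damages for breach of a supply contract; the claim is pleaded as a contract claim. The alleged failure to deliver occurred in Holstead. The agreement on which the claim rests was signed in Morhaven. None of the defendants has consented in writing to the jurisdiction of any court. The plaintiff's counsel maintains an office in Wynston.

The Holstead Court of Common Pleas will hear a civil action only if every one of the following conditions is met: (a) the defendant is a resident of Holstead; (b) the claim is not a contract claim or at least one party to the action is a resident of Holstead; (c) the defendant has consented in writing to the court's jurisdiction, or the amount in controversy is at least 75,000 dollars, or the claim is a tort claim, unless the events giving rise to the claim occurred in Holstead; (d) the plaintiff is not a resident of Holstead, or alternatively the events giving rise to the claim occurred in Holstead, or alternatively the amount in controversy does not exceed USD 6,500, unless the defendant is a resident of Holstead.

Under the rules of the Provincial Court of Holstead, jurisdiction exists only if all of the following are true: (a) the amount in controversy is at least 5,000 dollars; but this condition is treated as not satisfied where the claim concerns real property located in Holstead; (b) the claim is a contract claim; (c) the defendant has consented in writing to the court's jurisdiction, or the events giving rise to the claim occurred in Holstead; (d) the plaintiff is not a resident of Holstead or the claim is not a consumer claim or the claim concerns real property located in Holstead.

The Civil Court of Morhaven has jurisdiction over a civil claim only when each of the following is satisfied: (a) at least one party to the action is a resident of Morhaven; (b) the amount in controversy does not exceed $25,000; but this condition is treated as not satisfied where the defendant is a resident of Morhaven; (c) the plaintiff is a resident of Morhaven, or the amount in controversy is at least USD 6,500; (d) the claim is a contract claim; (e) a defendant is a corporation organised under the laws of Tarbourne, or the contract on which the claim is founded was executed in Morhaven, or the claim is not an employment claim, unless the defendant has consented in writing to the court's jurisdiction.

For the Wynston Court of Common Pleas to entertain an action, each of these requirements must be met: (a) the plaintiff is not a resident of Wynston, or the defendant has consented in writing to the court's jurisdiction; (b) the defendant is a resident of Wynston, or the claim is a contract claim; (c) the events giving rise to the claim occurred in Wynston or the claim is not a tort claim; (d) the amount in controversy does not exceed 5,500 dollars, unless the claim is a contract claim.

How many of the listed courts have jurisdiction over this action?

4

The Holstead Court of Common Pleas:
  (a) The defendant resides in Holstead. Condition met.
  (b) Tomas Varga resides in Holstead, which satisfies one of the alternatives. Condition met.
  (c) No such written consent has been filed; the amount in controversy is USD 6,200, below the 75,000 dollars floor; the claim is a contract claim, not a tort claim — every alternative fails. The proviso rescues it, though: the operative events occurred in Holstead. Condition met.
  (d) The plaintiff resides in Morhaven, which is not Holstead — that alternative is enough. Satisfied.
  → Every requirement is satisfied — jurisdiction.
The Provincial Court of Holstead:
  (a) The amount in controversy is $6,200, which meets the 5,000 dollars floor. The carve-out does not apply: the claim does not concern real property. Condition met.
  (b) The claim is a contract claim. Condition met.
  (c) The operative events occurred in Holstead, so this disjunct is met. Condition met.
  (d) The plaintiff resides in Morhaven, which is not Holstead, which satisfies one of the alternatives. Condition met.
  → Every requirement is satisfied — jurisdiction.
The Civil Court of Morhaven:
  (a) Gideon Halloran resides in Morhaven. Met.
  (b) The amount in controversy is USD 6,200, within the $25,000 ceiling. And the carve-out is inapplicable — the defendant resides in Holstead, not Morhaven. Condition met.
  (c) The plaintiff resides in Morhaven, so this disjunct is met. Satisfied.
  (d) The claim is a contract claim. Condition met.
  (e) The contract was executed in Morhaven — that alternative is enough. Satisfied.
  → Jurisdiction lies.
The Wynston Court of Common Pleas:
  (a) The plaintiff resides in Morhaven, which is not Wynston, so this disjunct is met. Satisfied.
  (b) The claim is a contract claim — that alternative is enough. Met.
  (c) The claim is a contract claim, not a tort claim, so one alternative holds. Satisfied.
  (d) The amount in controversy is USD 6,200, above the $5,500 ceiling. The proviso rescues it, though: the claim is a contract claim. Condition met.
  → The court has jurisdiction.
Courts with jurisdiction: the Holstead Court of Common Pleas, the Provincial Court of Holstead, the Civil Court of Morhaven, the Wynston Court of Common Pleas — 4 in total.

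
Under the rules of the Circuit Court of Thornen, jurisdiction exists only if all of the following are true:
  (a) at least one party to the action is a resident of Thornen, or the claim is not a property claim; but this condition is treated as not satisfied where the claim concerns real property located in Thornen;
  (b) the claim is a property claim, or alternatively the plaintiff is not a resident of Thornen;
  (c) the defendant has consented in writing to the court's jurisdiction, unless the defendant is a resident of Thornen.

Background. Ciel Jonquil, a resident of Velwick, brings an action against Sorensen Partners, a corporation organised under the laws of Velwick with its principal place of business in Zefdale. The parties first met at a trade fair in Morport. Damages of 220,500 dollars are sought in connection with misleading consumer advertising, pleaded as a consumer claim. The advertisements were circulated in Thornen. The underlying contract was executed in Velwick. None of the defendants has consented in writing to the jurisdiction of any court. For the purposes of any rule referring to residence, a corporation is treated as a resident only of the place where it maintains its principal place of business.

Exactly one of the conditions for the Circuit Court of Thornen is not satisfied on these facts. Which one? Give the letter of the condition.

The Circuit Court of Thornen:
  (a) The claim is a consumer claim, not a property claim, so one alternative holds. The exception is not triggered, since the claim does not concern real property. Satisfied.
  (b) The plaintiff resides in Velwick, which is not Thornen, which satisfies one of the alternatives. Condition met.
  (c) No such written consent has been filed. The proviso offers no rescue either, since the defendant resides in Zefdale, not Thornen. Condition not met.
Only condition (c) fails.

(c)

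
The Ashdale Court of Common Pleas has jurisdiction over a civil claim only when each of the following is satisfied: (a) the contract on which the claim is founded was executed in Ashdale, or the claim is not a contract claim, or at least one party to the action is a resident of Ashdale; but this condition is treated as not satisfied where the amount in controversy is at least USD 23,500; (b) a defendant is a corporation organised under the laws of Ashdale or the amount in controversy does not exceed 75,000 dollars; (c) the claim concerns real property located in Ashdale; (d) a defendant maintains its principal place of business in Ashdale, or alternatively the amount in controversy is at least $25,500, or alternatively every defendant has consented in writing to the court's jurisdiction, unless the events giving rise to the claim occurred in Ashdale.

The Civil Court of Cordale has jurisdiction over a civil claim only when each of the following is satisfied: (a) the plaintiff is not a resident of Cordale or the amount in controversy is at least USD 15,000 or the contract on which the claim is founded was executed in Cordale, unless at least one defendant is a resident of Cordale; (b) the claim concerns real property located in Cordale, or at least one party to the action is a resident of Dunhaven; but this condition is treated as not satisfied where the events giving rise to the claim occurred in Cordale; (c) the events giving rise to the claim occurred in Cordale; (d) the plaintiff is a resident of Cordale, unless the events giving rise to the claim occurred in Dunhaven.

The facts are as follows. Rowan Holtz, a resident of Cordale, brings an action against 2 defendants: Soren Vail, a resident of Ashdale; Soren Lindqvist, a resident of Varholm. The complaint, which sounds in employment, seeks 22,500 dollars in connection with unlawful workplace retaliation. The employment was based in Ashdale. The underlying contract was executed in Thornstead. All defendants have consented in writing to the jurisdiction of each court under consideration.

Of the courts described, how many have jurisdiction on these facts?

The Ashdale Court of Common Pleas:
  (a) The claim is an employment claim, not a contract claim, so this disjunct is met. The exception is not triggered, since the amount in controversy is 22,500 dollars, below the $23,500 floor. Satisfied.
  (b) The amount in controversy is $22,500, within the $75,000 ceiling, so one alternative holds. Satisfied.
  (c) The claim does not concern real property. Not met.
  (d) Every defendant has filed written consent, so one alternative holds. Satisfied.
  → At least one condition fails; no jurisdiction.
The Civil Court of Cordale:
  (a) The amount in controversy is 22,500 dollars, which meets the $15,000 floor, so this disjunct is met. Condition met.
  (b) The claim does not concern real property; no party resides in Dunhaven — every alternative fails. Fails.
  (c) The operative events occurred in Ashdale, not Cordale. Fails.
  (d) The plaintiff resides in Cordale. Satisfied.
  → Not every requirement is met — no jurisdiction.
No court satisfies all of its conditions.

0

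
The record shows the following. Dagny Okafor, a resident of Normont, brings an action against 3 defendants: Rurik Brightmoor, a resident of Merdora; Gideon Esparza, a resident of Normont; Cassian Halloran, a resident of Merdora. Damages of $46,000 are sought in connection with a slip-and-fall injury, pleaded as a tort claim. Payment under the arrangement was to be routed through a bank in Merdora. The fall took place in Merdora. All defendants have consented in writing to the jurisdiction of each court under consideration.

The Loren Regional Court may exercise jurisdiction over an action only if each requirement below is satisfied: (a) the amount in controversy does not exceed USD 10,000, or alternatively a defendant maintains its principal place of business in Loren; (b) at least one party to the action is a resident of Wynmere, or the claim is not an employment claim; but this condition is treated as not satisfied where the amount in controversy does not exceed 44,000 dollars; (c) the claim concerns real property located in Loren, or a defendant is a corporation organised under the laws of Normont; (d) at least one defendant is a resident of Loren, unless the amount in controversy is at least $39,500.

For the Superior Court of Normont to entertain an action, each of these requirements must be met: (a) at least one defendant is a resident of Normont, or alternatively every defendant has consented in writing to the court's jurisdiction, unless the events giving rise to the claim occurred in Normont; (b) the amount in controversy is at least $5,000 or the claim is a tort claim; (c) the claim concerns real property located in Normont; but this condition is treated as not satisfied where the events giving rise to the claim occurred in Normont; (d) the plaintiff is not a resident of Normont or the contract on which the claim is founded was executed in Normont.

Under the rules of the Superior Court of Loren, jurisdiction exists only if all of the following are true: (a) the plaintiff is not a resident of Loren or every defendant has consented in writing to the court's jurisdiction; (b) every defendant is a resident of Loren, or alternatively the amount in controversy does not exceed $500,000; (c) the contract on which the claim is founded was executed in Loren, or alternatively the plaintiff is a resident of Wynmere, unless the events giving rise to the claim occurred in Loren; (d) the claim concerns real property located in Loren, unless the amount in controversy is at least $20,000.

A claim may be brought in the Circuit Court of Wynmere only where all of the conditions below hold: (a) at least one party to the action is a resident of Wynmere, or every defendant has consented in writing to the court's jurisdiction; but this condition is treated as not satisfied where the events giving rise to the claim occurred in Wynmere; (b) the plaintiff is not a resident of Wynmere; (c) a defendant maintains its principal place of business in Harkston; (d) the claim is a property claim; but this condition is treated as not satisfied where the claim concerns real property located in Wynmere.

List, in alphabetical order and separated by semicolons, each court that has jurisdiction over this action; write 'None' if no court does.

The Loren Regional Court:
  (a) The amount in controversy is 46,000 dollars, above the USD 10,000 ceiling; no defendant is a corporation — no alternative holds. Fails.
  (b) The claim is a tort claim, not an employment claim, which satisfies one of the alternatives. The carve-out does not apply: the amount in controversy is 46,000 dollars, above the 44,000 dollars ceiling. Satisfied.
  (c) The claim does not concern real property; no defendant is a corporation — none of the alternatives is met. Condition not met.
  (d) No defendant resides in Loren (they reside in Merdora, Normont, Merdora). The proviso rescues it, though: the amount in controversy is USD 46,000, which meets the USD 39,500 floor. Condition met.
  → No jurisdiction.
The Superior Court of Normont:
  (a) Gideon Esparza resides in Normont, which satisfies one of the alternatives. Met.
  (b) The amount in controversy is $46,000, which meets the 5,000 dollars floor, so one alternative holds. Condition met.
  (c) The claim does not concern real property. Not met.
  (d) The plaintiff resides in Normont; no contract (and hence no place of execution) is alleged — every alternative fails. Not met.
  → The court lacks jurisdiction.
The Superior Court of Loren:
  (a) The plaintiff resides in Normont, which is not Loren — that alternative is enough. Met.
  (b) The amount in controversy is 46,000 dollars, within the 500,000 dollars ceiling — that alternative is enough. Satisfied.
  (c) No contract (and hence no place of execution) is alleged; the plaintiff resides in Normont, not Wynmere — every alternative fails. Nor does the 'unless' clause help: the operative events occurred in Merdora, not Loren. Condition not met.
  (d) The claim does not concern real property. The proviso rescues it, though: the amount in controversy is $46,000, which meets the 20,000 dollars floor. Satisfied.
  → Not every requirement is met — no jurisdiction.
The Circuit Court of Wynmere:
  (a) Every defendant has filed written consent, so one alternative holds. The carve-out does not apply: the operative events occurred in Merdora, not Wynmere. Satisfied.
  (b) The plaintiff resides in Normont, which is not Wynmere. Satisfied.
  (c) No defendant is a corporation. Not satisfied.
  (d) The claim is a tort claim, not a property claim. Condition not met.
  → No jurisdiction.

None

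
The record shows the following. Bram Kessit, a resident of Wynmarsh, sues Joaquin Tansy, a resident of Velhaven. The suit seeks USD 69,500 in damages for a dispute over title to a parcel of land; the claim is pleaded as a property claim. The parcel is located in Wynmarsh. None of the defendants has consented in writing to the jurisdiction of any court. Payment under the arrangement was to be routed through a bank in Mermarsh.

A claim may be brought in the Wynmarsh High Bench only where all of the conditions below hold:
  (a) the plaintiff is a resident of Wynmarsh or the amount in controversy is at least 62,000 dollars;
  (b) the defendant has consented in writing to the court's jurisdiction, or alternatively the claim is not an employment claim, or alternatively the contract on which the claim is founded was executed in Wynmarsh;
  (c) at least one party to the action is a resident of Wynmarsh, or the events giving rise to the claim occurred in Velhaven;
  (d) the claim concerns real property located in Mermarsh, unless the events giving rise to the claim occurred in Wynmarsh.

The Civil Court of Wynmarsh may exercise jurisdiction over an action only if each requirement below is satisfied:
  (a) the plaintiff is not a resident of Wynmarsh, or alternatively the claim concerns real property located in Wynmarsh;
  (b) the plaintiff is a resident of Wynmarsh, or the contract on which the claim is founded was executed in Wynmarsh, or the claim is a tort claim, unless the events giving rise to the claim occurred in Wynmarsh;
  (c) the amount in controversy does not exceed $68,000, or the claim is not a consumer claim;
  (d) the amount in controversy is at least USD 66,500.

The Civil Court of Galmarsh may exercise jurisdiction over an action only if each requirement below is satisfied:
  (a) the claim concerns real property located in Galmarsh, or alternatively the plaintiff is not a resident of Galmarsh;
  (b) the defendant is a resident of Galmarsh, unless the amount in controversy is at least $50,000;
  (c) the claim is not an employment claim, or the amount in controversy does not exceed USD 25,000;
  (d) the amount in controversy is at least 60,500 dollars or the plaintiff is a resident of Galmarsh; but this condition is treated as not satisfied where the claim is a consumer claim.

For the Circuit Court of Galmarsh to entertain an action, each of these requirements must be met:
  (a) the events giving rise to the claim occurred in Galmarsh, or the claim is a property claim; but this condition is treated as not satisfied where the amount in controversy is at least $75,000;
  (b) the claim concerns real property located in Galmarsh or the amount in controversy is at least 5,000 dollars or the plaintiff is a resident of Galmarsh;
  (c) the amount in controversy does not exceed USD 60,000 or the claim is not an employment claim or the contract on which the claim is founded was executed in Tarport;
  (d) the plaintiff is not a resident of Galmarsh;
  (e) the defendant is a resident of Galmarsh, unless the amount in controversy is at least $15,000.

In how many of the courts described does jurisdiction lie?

4

The Wynmarsh High Bench:
  (a) The plaintiff resides in Wynmarsh, so one alternative holds. Met.
  (b) The claim is a property claim, not an employment claim — that alternative is enough. Met.
  (c) Bram Kessit resides in Wynmarsh, which satisfies one of the alternatives. Condition met.
  (d) The property lies in Wynmarsh, not Mermarsh. However, the operative events occurred in Wynmarsh, so the 'unless' proviso supplies this condition. Condition met.
  → The court has jurisdiction.
The Civil Court of Wynmarsh:
  (a) The property lies in Wynmarsh, which satisfies one of the alternatives. Satisfied.
  (b) The plaintiff resides in Wynmarsh, so this disjunct is met. Met.
  (c) The claim is a property claim, not a consumer claim — that alternative is enough. Condition met.
  (d) The amount in controversy is $69,500, which meets the 66,500 dollars floor. Satisfied.
  → Every requirement is satisfied — jurisdiction.
The Civil Court of Galmarsh:
  (a) The plaintiff resides in Wynmarsh, which is not Galmarsh, which satisfies one of the alternatives. Met.
  (b) The defendant resides in Velhaven, not Galmarsh. But the amount in controversy is 69,500 dollars, which meets the $50,000 floor, and the 'unless' clause therefore excuses the requirement. Met.
  (c) The claim is a property claim, not an employment claim, so one alternative holds. Met.
  (d) The amount in controversy is $69,500, which meets the $60,500 floor, so one alternative holds. The exception is not triggered, since the claim is a property claim, not a consumer claim. Met.
  → All conditions met; jurisdiction exists.
The Circuit Court of Galmarsh:
  (a) The claim is a property claim, so this disjunct is met. The carve-out does not apply: the amount in controversy is 69,500 dollars, below the $75,000 floor. Satisfied.
  (b) The amount in controversy is USD 69,500, which meets the USD 5,000 floor, so this disjunct is met. Met.
  (c) The claim is a property claim, not an employment claim, which satisfies one of the alternatives. Met.
  (d) The plaintiff resides in Wynmarsh, which is not Galmarsh. Condition met.
  (e) The defendant resides in Velhaven, not Galmarsh. But the amount in controversy is USD 69,500, which meets the USD 15,000 floor, and the 'unless' clause therefore excuses the requirement. Condition met.
  → All conditions met; jurisdiction exists.
Courts with jurisdiction: the Wynmarsh High Bench, the Civil Court of Wynmarsh, the Civil Court of Galmarsh, the Circuit Court of Galmarsh — 4 in total.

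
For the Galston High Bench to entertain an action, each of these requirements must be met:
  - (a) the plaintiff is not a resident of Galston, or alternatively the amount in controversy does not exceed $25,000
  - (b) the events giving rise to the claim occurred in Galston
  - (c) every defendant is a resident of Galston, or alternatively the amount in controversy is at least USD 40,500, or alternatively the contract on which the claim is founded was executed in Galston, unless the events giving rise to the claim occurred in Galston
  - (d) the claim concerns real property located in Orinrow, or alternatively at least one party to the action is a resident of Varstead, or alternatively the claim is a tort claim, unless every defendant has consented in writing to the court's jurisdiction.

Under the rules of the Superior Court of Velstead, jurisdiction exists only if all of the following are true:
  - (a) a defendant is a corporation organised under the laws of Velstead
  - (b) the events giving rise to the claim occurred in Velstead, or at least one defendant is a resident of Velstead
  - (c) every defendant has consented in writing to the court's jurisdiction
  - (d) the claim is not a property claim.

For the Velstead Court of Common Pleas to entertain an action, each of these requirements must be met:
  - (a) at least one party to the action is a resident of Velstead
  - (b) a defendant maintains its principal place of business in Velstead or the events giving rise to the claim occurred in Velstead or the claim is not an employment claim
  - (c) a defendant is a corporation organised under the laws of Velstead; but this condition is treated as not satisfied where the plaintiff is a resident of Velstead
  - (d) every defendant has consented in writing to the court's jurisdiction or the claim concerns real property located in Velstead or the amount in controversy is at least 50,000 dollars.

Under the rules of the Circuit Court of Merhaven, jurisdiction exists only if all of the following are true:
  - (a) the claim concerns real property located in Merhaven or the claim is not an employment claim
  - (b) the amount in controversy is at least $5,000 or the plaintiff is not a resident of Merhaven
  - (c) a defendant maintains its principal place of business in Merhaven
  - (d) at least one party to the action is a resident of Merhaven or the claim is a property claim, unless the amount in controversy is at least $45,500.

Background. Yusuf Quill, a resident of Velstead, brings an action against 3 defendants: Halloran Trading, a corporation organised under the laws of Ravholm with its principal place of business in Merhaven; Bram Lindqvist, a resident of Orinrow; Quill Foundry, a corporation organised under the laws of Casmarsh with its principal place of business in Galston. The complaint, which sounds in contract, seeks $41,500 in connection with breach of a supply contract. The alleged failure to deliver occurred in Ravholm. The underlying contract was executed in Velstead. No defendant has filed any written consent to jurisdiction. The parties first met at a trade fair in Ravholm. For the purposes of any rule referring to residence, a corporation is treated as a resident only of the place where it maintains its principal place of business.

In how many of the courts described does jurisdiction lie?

1

The Galston High Bench:
  (a) The plaintiff resides in Velstead, which is not Galston, which satisfies one of the alternatives. Condition met.
  (b) The operative events occurred in Ravholm, not Galston. Condition not met.
  (c) The amount in controversy is 41,500 dollars, which meets the $40,500 floor, which satisfies one of the alternatives. Satisfied.
  (d) The claim does not concern real property; no party resides in Varstead; the claim is a contract claim, not a tort claim — every alternative fails. Nor does the 'unless' clause help: no such written consent has been filed. Condition not met.
  → Not every requirement is met — no jurisdiction.
The Superior Court of Velstead:
  (a) The corporate defendant(s) are organised in Casmarsh, Ravholm, not Velstead. Not satisfied.
  (b) The operative events occurred in Ravholm, not Velstead; no defendant resides in Velstead (they reside in Merhaven, Orinrow, Galston) — every alternative fails. Condition not met.
  (c) No such written consent has been filed. Fails.
  (d) The claim is a contract claim, not a property claim. Satisfied.
  → Not every requirement is met — no jurisdiction.
The Velstead Court of Common Pleas:
  (a) Yusuf Quill resides in Velstead. Condition met.
  (b) The claim is a contract claim, not an employment claim, so this disjunct is met. Met.
  (c) The corporate defendant(s) are organised in Casmarsh, Ravholm, not Velstead. Condition not met.
  (d) No such written consent has been filed; the claim does not concern real property; the amount in controversy is $41,500, below the USD 50,000 floor — no alternative holds. Condition not met.
  → At least one condition fails; no jurisdiction.
The Circuit Court of Merhaven:
  (a) The claim is a contract claim, not an employment claim, which satisfies one of the alternatives. Satisfied.
  (b) The amount in controversy is 41,500 dollars, which meets the USD 5,000 floor — that alternative is enough. Satisfied.
  (c) Halloran Trading has its principal place of business in Merhaven. Met.
  (d) Halloran Trading resides in Merhaven, which satisfies one of the alternatives. Condition met.
  → The court has jurisdiction.
Courts with jurisdiction: the Circuit Court of Merhaven — 1 in total.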